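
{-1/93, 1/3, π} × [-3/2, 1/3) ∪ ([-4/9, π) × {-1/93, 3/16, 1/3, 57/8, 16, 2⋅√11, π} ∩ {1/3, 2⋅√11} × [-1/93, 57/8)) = ({-1/93, 1/3, π} × [-3/2, 1/3)) ∪ ({1/3} × {-1/93, 3/16, 1/3, 2⋅√11, π})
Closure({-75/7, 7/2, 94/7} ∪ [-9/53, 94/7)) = {-75/7} ∪ [-9/53, 94/7]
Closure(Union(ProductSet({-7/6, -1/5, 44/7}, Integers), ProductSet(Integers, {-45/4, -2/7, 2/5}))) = Union(ProductSet({-7/6, -1/5, 44/7}, Integers), ProductSet(Integers, {-45/4, -2/7, 2/5}))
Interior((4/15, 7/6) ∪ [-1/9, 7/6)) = (-1/9, 7/6)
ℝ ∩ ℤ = ℤ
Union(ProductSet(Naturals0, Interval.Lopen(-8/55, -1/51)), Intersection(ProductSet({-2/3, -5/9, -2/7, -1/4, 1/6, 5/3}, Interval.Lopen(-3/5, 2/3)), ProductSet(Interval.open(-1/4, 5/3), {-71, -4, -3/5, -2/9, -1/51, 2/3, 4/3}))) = Union(ProductSet({1/6}, {-2/9, -1/51, 2/3}), ProductSet(Naturals0, Interval.Lopen(-8/55, -1/51)))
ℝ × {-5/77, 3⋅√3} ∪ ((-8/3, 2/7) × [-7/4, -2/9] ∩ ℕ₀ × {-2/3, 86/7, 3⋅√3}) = ({0} × {-2/3}) ∪ (ℝ × {-5/77, 3⋅√3})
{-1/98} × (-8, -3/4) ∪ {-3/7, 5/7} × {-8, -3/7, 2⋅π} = ({-1/98} × (-8, -3/4)) ∪ ({-3/7, 5/7} × {-8, -3/7, 2⋅π})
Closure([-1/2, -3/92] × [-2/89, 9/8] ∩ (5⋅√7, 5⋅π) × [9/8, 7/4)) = ∅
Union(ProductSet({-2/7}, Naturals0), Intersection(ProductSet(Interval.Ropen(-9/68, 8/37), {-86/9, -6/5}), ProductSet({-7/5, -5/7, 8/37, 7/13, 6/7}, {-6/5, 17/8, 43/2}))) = ProductSet({-2/7}, Naturals0)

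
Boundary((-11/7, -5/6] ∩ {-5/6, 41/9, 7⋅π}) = {-5/6}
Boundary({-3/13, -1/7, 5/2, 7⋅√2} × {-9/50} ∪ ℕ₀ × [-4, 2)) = (ℕ₀ × [-4, 2]) ∪ ({-3/13, -1/7, 5/2, 7⋅√2} × {-9/50})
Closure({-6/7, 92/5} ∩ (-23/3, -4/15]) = {-6/7}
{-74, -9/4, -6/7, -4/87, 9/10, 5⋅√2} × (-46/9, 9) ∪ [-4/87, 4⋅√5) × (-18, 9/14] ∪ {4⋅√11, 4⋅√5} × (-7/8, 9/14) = ([-4/87, 4⋅√5) × (-18, 9/14]) ∪ ({4⋅√11, 4⋅√5} × (-7/8, 9/14)) ∪ ({-74, -9/4, -6/7, -4/87, 9/10, 5⋅√2} × (-46/9, 9))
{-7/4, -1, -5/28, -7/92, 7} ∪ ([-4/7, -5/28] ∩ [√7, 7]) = {-7/4, -1, -5/28, -7/92, 7}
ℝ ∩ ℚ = ℚ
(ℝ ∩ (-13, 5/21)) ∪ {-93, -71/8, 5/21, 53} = {-93, 53} ∪ (-13, 5/21]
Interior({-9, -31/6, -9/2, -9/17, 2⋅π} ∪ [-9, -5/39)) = (-9, -5/39)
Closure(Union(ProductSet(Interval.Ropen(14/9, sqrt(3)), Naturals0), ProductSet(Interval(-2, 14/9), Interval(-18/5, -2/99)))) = Union(ProductSet(Interval(-2, 14/9), Interval(-18/5, -2/99)), ProductSet(Interval(14/9, sqrt(3)), Union(Complement(Naturals0, Interval.open(-18/5, -2/99)), Naturals0)), ProductSet(Interval.Ropen(14/9, sqrt(3)), Naturals0))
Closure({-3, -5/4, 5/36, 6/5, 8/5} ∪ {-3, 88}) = {-3, -5/4, 5/36, 6/5, 8/5, 88}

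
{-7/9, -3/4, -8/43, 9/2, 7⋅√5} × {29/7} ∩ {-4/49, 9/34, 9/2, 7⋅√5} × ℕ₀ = ∅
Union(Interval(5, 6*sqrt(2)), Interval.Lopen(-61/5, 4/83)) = Union(Interval.Lopen(-61/5, 4/83), Interval(5, 6*sqrt(2)))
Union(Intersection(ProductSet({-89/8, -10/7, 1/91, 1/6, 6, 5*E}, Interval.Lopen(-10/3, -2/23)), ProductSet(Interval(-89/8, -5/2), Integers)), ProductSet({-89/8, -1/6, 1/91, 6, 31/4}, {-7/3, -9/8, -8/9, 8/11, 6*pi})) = Union(ProductSet({-89/8}, Range(-3, 0, 1)), ProductSet({-89/8, -1/6, 1/91, 6, 31/4}, {-7/3, -9/8, -8/9, 8/11, 6*pi}))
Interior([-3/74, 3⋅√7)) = (-3/74, 3⋅√7)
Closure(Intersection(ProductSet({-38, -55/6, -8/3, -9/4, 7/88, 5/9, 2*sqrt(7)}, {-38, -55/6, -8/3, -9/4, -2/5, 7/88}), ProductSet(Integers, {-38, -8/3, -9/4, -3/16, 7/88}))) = ProductSet({-38}, {-38, -8/3, -9/4, 7/88})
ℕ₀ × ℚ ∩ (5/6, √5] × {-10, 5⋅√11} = {1, 2} × {-10}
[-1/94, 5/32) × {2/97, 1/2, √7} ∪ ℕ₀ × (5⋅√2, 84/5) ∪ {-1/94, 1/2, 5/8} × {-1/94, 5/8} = ({-1/94, 1/2, 5/8} × {-1/94, 5/8}) ∪ (ℕ₀ × (5⋅√2, 84/5)) ∪ ([-1/94, 5/32) × {2/97, 1/2, √7})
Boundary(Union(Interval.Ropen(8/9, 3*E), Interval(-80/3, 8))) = {-80/3, 3*E}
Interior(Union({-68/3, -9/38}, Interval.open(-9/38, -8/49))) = Interval.open(-9/38, -8/49)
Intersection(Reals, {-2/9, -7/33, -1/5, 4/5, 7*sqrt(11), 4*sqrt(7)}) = {-2/9, -7/33, -1/5, 4/5, 7*sqrt(11), 4*sqrt(7)}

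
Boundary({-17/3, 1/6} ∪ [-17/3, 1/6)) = {-17/3, 1/6}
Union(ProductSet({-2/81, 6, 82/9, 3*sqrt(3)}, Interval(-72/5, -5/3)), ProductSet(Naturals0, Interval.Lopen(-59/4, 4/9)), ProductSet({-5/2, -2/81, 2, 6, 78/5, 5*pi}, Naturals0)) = Union(ProductSet({-2/81, 6, 82/9, 3*sqrt(3)}, Interval(-72/5, -5/3)), ProductSet({-5/2, -2/81, 2, 6, 78/5, 5*pi}, Naturals0), ProductSet(Naturals0, Interval.Lopen(-59/4, 4/9)))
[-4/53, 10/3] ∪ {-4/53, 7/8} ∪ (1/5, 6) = [-4/53, 6)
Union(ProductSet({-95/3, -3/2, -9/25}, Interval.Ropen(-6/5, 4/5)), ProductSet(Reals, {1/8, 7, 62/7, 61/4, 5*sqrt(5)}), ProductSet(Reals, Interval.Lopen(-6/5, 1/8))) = Union(ProductSet({-95/3, -3/2, -9/25}, Interval.Ropen(-6/5, 4/5)), ProductSet(Reals, Union({7, 62/7, 61/4, 5*sqrt(5)}, Interval.Lopen(-6/5, 1/8))))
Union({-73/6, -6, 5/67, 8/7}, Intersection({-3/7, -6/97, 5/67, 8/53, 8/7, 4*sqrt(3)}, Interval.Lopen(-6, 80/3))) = {-73/6, -6, -3/7, -6/97, 5/67, 8/53, 8/7, 4*sqrt(3)}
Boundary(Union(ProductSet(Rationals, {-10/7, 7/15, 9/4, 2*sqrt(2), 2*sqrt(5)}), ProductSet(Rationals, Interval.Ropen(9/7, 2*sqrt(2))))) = ProductSet(Reals, Union({-10/7, 7/15, 2*sqrt(5)}, Interval(9/7, 2*sqrt(2))))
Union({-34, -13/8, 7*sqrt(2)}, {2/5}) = {-34, -13/8, 2/5, 7*sqrt(2)}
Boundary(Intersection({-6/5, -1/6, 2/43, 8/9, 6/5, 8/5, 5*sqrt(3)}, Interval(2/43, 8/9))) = {2/43, 8/9}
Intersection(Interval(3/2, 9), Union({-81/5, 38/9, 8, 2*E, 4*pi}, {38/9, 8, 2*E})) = {38/9, 8, 2*E}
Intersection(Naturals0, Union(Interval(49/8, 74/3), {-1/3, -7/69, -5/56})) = Range(7, 25, 1)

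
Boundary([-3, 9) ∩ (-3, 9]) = {-3, 9}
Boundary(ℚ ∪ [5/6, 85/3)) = (-∞, 5/6] ∪ [85/3, ∞)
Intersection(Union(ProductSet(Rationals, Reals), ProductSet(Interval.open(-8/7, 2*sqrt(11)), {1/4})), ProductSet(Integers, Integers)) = ProductSet(Integers, Integers)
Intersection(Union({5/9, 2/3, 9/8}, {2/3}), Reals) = {5/9, 2/3, 9/8}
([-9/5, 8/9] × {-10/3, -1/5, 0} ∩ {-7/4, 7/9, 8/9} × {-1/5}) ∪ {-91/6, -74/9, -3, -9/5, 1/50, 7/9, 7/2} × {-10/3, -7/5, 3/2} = ({-7/4, 7/9, 8/9} × {-1/5}) ∪ ({-91/6, -74/9, -3, -9/5, 1/50, 7/9, 7/2} × {-10/3, -7/5, 3/2})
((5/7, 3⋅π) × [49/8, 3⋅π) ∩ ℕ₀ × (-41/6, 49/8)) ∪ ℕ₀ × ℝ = ℕ₀ × ℝ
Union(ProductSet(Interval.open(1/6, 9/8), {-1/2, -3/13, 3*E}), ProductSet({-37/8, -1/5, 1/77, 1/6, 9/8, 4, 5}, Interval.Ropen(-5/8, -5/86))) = Union(ProductSet({-37/8, -1/5, 1/77, 1/6, 9/8, 4, 5}, Interval.Ropen(-5/8, -5/86)), ProductSet(Interval.open(1/6, 9/8), {-1/2, -3/13, 3*E}))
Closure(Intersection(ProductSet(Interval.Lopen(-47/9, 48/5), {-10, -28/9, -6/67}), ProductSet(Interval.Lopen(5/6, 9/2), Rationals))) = ProductSet(Interval(5/6, 9/2), {-10, -28/9, -6/67})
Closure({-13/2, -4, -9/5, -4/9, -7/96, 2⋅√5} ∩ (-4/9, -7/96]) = {-7/96}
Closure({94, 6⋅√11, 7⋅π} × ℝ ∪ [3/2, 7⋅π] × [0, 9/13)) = ({94, 6⋅√11, 7⋅π} × ℝ) ∪ ([3/2, 7⋅π] × [0, 9/13])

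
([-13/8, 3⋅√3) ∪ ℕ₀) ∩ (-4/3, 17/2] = (-4/3, 3⋅√3) ∪ {0, 1, …, 8}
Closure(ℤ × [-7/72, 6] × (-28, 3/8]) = ℤ × [-7/72, 6] × [-28, 3/8]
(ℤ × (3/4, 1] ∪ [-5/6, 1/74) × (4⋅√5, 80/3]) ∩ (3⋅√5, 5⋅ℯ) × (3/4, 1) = {7, 8, …, 13} × (3/4, 1)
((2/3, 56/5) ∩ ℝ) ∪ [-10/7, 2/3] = [-10/7, 56/5)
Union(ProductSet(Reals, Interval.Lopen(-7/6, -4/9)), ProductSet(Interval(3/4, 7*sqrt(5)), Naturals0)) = Union(ProductSet(Interval(3/4, 7*sqrt(5)), Naturals0), ProductSet(Reals, Interval.Lopen(-7/6, -4/9)))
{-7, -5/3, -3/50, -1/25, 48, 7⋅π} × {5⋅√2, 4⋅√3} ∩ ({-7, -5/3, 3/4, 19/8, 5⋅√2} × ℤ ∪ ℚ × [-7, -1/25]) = ∅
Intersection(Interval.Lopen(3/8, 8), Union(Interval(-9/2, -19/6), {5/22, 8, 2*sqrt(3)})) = {8, 2*sqrt(3)}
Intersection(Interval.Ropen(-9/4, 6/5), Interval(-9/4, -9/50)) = Interval(-9/4, -9/50)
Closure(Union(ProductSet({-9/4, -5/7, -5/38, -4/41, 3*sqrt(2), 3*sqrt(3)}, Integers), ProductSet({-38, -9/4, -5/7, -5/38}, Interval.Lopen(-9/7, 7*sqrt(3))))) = Union(ProductSet({-38, -9/4, -5/7, -5/38}, Interval(-9/7, 7*sqrt(3))), ProductSet({-9/4, -5/7, -5/38, -4/41, 3*sqrt(2), 3*sqrt(3)}, Integers))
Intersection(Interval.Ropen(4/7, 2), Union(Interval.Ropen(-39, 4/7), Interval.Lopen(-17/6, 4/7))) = {4/7}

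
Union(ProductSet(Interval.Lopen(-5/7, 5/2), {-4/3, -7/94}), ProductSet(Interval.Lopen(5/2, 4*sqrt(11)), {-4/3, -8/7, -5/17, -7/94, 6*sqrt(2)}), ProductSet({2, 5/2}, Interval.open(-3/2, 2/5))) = Union(ProductSet({2, 5/2}, Interval.open(-3/2, 2/5)), ProductSet(Interval.Lopen(-5/7, 5/2), {-4/3, -7/94}), ProductSet(Interval.Lopen(5/2, 4*sqrt(11)), {-4/3, -8/7, -5/17, -7/94, 6*sqrt(2)}))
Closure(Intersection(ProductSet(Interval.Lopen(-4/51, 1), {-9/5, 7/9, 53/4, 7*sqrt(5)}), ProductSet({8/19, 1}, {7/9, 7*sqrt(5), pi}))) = ProductSet({8/19, 1}, {7/9, 7*sqrt(5)})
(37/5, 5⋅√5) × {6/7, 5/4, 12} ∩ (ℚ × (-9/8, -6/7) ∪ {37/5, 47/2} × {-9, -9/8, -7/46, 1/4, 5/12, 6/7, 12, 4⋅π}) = ∅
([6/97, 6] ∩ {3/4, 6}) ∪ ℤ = ℤ ∪ {3/4}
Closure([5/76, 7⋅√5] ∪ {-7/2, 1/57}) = {-7/2, 1/57} ∪ [5/76, 7⋅√5]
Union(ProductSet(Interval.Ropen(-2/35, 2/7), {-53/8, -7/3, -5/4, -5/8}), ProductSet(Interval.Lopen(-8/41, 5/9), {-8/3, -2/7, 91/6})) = Union(ProductSet(Interval.Lopen(-8/41, 5/9), {-8/3, -2/7, 91/6}), ProductSet(Interval.Ropen(-2/35, 2/7), {-53/8, -7/3, -5/4, -5/8}))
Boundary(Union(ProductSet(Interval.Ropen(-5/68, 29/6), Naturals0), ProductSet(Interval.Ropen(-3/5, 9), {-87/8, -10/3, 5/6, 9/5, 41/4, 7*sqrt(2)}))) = Union(ProductSet(Interval(-3/5, 9), {-87/8, -10/3, 5/6, 9/5, 41/4, 7*sqrt(2)}), ProductSet(Interval(-5/68, 29/6), Naturals0))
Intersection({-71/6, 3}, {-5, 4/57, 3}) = {3}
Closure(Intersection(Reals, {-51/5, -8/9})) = {-51/5, -8/9}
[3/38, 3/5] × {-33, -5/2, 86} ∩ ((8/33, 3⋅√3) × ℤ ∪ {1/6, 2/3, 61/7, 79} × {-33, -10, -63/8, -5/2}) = ({1/6} × {-33, -5/2}) ∪ ((8/33, 3/5] × {-33, 86})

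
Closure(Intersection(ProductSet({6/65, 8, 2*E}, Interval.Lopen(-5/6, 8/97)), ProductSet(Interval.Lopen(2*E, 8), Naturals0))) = ProductSet({8}, Range(0, 1, 1))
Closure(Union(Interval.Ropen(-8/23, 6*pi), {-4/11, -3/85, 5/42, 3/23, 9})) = Union({-4/11}, Interval(-8/23, 6*pi))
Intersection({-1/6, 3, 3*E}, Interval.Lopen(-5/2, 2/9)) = {-1/6}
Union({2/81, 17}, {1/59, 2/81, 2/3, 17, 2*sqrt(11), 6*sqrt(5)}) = {1/59, 2/81, 2/3, 17, 2*sqrt(11), 6*sqrt(5)}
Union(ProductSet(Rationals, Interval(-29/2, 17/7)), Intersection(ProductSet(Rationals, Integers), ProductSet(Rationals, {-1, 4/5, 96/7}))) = ProductSet(Rationals, Interval(-29/2, 17/7))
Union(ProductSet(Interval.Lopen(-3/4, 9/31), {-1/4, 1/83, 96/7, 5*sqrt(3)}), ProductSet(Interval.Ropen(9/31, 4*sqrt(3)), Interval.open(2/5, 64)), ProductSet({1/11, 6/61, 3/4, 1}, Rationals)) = Union(ProductSet({1/11, 6/61, 3/4, 1}, Rationals), ProductSet(Interval.Lopen(-3/4, 9/31), {-1/4, 1/83, 96/7, 5*sqrt(3)}), ProductSet(Interval.Ropen(9/31, 4*sqrt(3)), Interval.open(2/5, 64)))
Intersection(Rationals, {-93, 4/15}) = {-93, 4/15}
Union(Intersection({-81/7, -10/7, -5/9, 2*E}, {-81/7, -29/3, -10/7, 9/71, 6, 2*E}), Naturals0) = Union({-81/7, -10/7, 2*E}, Naturals0)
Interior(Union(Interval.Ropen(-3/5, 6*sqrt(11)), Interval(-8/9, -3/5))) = Interval.open(-8/9, 6*sqrt(11))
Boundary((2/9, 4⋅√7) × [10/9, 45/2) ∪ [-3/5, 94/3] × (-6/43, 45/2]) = ({-3/5, 94/3} × [-6/43, 45/2]) ∪ ([-3/5, 94/3] × {-6/43, 45/2})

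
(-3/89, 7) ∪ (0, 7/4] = (-3/89, 7)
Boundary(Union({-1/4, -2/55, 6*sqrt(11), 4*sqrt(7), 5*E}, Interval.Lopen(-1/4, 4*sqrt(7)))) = {-1/4, 6*sqrt(11), 4*sqrt(7), 5*E}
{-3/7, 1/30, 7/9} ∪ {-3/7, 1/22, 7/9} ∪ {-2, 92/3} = {-2, -3/7, 1/30, 1/22, 7/9, 92/3}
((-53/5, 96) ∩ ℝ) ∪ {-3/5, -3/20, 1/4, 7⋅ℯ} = (-53/5, 96)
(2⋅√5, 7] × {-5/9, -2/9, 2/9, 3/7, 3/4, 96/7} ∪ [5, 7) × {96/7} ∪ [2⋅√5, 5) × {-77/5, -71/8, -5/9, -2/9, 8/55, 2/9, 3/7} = ((2⋅√5, 7] × {-5/9, -2/9, 2/9, 3/7, 3/4, 96/7}) ∪ ([2⋅√5, 5) × {-77/5, -71/8, -5/9, -2/9, 8/55, 2/9, 3/7})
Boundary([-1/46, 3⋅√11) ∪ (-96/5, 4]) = {-96/5, 3⋅√11}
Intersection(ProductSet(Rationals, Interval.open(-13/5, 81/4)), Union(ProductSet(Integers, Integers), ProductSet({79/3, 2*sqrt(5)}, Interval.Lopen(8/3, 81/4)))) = Union(ProductSet({79/3}, Interval.open(8/3, 81/4)), ProductSet(Integers, Range(-2, 21, 1)))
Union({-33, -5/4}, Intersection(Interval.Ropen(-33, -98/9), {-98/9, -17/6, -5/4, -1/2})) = {-33, -5/4}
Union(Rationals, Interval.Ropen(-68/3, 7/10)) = Union(Interval(-68/3, 7/10), Rationals)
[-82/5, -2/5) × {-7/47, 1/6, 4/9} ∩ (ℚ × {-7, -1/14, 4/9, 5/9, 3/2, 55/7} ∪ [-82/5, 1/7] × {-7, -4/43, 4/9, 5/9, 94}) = [-82/5, -2/5) × {4/9}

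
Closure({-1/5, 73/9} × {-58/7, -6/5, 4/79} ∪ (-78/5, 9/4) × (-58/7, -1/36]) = ({-1/5, 73/9} × {-58/7, -6/5, 4/79}) ∪ ({-78/5, 9/4} × [-58/7, -1/36]) ∪ ([-78/5, 9/4] × {-58/7, -1/36}) ∪ ((-78/5, 9/4) × (-58/7, -1/36])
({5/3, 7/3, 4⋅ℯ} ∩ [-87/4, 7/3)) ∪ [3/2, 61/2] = [3/2, 61/2]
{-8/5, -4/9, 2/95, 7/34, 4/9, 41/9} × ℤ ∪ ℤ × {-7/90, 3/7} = (ℤ × {-7/90, 3/7}) ∪ ({-8/5, -4/9, 2/95, 7/34, 4/9, 41/9} × ℤ)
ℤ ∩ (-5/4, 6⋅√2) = {-1, 0, …, 8}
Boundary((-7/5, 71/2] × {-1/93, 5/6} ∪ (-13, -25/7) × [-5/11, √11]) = ([-7/5, 71/2] × {-1/93, 5/6}) ∪ ({-13, -25/7} × [-5/11, √11]) ∪ ([-13, -25/7] × {-5/11, √11})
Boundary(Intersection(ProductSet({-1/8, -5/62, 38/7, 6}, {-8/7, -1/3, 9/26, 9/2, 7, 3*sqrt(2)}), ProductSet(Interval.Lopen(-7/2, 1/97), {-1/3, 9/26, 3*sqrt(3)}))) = ProductSet({-1/8, -5/62}, {-1/3, 9/26})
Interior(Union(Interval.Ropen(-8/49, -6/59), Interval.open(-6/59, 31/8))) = Union(Interval.open(-8/49, -6/59), Interval.open(-6/59, 31/8))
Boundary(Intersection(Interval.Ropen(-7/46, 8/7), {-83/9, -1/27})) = {-1/27}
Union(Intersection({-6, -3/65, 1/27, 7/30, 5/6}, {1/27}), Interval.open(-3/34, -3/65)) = Union({1/27}, Interval.open(-3/34, -3/65))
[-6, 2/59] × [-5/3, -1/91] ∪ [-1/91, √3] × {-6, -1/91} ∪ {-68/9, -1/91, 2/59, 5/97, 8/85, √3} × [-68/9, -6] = ([-6, 2/59] × [-5/3, -1/91]) ∪ ([-1/91, √3] × {-6, -1/91}) ∪ ({-68/9, -1/91, 2/59, 5/97, 8/85, √3} × [-68/9, -6])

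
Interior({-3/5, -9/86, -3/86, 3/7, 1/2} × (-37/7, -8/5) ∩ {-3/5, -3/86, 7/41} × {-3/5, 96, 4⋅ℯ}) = ∅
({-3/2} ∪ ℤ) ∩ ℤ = ℤ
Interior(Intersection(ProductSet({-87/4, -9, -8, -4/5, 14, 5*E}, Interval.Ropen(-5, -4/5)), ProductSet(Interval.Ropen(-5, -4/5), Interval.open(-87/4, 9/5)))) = EmptySet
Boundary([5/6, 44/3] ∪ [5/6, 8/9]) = {5/6, 44/3}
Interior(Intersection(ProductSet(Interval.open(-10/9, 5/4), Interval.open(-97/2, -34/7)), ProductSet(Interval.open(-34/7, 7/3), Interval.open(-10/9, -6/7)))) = EmptySet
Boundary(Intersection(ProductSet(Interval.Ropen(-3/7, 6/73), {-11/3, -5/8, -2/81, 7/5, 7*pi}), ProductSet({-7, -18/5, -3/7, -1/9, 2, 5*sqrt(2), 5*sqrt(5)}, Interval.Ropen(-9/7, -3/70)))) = ProductSet({-3/7, -1/9}, {-5/8})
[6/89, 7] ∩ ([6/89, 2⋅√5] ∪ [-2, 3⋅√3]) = [6/89, 3⋅√3]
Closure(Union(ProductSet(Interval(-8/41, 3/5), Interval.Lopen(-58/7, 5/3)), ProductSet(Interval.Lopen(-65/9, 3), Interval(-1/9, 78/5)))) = Union(ProductSet(Interval(-65/9, 3), Interval(-1/9, 78/5)), ProductSet(Interval(-8/41, 3/5), Interval(-58/7, 5/3)))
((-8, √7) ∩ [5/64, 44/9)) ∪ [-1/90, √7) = [-1/90, √7)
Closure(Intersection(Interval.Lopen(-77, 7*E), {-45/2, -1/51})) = {-45/2, -1/51}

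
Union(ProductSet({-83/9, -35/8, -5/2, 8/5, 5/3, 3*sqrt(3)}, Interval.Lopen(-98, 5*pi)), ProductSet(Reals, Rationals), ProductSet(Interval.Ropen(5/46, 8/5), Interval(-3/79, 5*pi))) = Union(ProductSet({-83/9, -35/8, -5/2, 8/5, 5/3, 3*sqrt(3)}, Interval.Lopen(-98, 5*pi)), ProductSet(Interval.Ropen(5/46, 8/5), Interval(-3/79, 5*pi)), ProductSet(Reals, Rationals))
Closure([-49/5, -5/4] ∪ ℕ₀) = [-49/5, -5/4] ∪ ℕ₀ ∪ (ℕ₀ \ (-49/5, -5/4))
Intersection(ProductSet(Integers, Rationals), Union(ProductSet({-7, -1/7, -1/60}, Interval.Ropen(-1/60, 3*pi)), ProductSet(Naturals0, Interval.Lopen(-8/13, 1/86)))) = Union(ProductSet({-7}, Intersection(Interval.Ropen(-1/60, 3*pi), Rationals)), ProductSet(Naturals0, Intersection(Interval.Lopen(-8/13, 1/86), Rationals)))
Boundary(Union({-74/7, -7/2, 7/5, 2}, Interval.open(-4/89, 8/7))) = {-74/7, -7/2, -4/89, 8/7, 7/5, 2}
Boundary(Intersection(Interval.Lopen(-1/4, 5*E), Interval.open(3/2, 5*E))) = {3/2, 5*E}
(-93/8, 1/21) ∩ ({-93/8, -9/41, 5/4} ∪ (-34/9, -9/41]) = (-34/9, -9/41]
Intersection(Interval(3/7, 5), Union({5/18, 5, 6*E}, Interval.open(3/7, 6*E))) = Interval.Lopen(3/7, 5)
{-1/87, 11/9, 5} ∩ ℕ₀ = {5}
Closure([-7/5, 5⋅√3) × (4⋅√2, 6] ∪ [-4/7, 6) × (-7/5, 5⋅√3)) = ([-4/7, 6] × {-7/5, 5⋅√3}) ∪ ([-4/7, 6) × (-7/5, 5⋅√3)) ∪ ({-7/5, 5⋅√3} × [4⋅√2, 6]) ∪ ([-7/5, 5⋅√3) × (4⋅√2, 6]) ∪ ({-4/7, 6} × ([-7/5, 4⋅√2] ∪ [6, 5⋅√3])) ∪ (([-7/5, -4/7] ∪ [6, 5⋅√3]) × {6, 4⋅√2})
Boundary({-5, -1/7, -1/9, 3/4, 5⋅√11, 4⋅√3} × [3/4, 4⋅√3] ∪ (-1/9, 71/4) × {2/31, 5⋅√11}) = ([-1/9, 71/4] × {2/31, 5⋅√11}) ∪ ({-5, -1/7, -1/9, 3/4, 5⋅√11, 4⋅√3} × [3/4, 4⋅√3])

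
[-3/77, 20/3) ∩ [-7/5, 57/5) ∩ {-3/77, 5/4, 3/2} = {-3/77, 5/4, 3/2}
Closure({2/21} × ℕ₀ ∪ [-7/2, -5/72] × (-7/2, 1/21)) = ({2/21} × ℕ₀) ∪ ([-7/2, -5/72] × [-7/2, 1/21])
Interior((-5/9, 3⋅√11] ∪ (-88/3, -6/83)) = (-88/3, 3⋅√11)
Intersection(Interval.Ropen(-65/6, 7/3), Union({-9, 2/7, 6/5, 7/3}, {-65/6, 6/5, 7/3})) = {-65/6, -9, 2/7, 6/5}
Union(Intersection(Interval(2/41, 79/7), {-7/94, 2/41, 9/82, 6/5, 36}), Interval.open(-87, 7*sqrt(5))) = Interval.open(-87, 7*sqrt(5))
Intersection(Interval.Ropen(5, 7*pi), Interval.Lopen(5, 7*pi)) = Interval.open(5, 7*pi)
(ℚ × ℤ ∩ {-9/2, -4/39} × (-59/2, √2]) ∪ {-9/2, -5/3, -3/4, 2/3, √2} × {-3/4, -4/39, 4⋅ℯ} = ({-9/2, -4/39} × {-29, -28, …, 1}) ∪ ({-9/2, -5/3, -3/4, 2/3, √2} × {-3/4, -4/39, 4⋅ℯ})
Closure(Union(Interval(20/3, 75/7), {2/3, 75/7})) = Union({2/3}, Interval(20/3, 75/7))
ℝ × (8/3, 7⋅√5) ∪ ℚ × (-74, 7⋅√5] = (ℚ × (-74, 7⋅√5]) ∪ (ℝ × (8/3, 7⋅√5))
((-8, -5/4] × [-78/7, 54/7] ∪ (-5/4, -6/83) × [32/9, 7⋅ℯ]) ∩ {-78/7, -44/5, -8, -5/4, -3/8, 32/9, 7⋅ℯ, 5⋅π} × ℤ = ({-5/4} × {-11, -10, …, 7}) ∪ ({-3/8} × {4, 5, …, 19})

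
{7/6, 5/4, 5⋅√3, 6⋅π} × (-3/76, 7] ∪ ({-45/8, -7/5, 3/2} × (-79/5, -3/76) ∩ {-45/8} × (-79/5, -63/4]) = ({-45/8} × (-79/5, -63/4]) ∪ ({7/6, 5/4, 5⋅√3, 6⋅π} × (-3/76, 7])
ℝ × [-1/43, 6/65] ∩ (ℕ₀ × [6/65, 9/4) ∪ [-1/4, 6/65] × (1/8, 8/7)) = ℕ₀ × {6/65}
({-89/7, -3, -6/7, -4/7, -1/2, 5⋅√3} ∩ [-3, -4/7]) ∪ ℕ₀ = {-3, -6/7, -4/7} ∪ ℕ₀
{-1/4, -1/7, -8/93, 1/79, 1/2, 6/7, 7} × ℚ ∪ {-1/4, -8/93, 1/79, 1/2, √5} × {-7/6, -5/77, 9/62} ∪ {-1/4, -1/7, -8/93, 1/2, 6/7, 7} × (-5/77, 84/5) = ({-1/4, -1/7, -8/93, 1/79, 1/2, 6/7, 7} × ℚ) ∪ ({-1/4, -8/93, 1/79, 1/2, √5} × {-7/6, -5/77, 9/62}) ∪ ({-1/4, -1/7, -8/93, 1/2, 6/7, 7} × (-5/77, 84/5))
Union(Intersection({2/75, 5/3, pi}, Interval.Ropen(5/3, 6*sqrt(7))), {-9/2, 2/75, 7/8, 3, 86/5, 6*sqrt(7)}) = {-9/2, 2/75, 7/8, 5/3, 3, 86/5, 6*sqrt(7), pi}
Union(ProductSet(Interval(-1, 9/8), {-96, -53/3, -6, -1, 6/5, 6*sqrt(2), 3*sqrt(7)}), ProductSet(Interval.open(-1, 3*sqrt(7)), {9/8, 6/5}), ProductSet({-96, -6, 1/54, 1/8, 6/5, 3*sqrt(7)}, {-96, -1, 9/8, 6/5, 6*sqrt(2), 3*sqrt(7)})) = Union(ProductSet({-96, -6, 1/54, 1/8, 6/5, 3*sqrt(7)}, {-96, -1, 9/8, 6/5, 6*sqrt(2), 3*sqrt(7)}), ProductSet(Interval(-1, 9/8), {-96, -53/3, -6, -1, 6/5, 6*sqrt(2), 3*sqrt(7)}), ProductSet(Interval.open(-1, 3*sqrt(7)), {9/8, 6/5}))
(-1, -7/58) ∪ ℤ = ℤ ∪ [-1, -7/58)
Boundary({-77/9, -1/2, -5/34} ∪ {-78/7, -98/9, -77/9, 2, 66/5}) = {-78/7, -98/9, -77/9, -1/2, -5/34, 2, 66/5}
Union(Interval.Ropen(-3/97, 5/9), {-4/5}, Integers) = Union({-4/5}, Integers, Interval.Ropen(-3/97, 5/9))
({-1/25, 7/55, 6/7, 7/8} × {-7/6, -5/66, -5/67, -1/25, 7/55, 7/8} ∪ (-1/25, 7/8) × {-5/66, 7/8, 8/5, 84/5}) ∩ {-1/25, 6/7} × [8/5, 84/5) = {6/7} × {8/5}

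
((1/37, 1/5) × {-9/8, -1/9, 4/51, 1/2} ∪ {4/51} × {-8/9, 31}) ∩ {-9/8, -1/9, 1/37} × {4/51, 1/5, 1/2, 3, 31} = ∅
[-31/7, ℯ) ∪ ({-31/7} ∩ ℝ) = [-31/7, ℯ)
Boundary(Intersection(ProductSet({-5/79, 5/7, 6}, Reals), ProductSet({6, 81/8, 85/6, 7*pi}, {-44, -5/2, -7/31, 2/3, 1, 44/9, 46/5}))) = ProductSet({6}, {-44, -5/2, -7/31, 2/3, 1, 44/9, 46/5})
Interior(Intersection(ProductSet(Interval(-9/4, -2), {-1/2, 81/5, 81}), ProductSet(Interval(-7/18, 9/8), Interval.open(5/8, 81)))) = EmptySet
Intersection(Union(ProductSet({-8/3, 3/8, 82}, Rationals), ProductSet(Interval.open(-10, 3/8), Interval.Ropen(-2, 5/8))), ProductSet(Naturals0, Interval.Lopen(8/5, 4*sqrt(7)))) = ProductSet({82}, Intersection(Interval.Lopen(8/5, 4*sqrt(7)), Rationals))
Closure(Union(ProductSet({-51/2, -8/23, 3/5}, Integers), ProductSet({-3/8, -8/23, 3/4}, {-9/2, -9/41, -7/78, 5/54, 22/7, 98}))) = Union(ProductSet({-51/2, -8/23, 3/5}, Integers), ProductSet({-3/8, -8/23, 3/4}, {-9/2, -9/41, -7/78, 5/54, 22/7, 98}))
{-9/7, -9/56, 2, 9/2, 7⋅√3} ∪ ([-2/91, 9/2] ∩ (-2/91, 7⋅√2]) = {-9/7, -9/56, 7⋅√3} ∪ (-2/91, 9/2]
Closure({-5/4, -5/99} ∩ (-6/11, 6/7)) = {-5/99}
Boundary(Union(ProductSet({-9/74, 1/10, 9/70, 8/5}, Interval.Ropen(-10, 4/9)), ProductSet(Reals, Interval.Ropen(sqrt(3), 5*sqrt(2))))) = Union(ProductSet({-9/74, 1/10, 9/70, 8/5}, Interval(-10, 4/9)), ProductSet(Reals, {5*sqrt(2), sqrt(3)}))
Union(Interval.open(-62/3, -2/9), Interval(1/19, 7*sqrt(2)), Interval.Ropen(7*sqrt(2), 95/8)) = Union(Interval.open(-62/3, -2/9), Interval.Ropen(1/19, 95/8))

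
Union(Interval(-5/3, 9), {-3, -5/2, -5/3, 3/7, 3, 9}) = Union({-3, -5/2}, Interval(-5/3, 9))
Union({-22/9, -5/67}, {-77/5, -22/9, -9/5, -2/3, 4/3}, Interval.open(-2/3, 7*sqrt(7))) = Union({-77/5, -22/9, -9/5}, Interval.Ropen(-2/3, 7*sqrt(7)))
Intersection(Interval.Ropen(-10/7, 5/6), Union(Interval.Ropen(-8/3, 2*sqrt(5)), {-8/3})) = Interval.Ropen(-10/7, 5/6)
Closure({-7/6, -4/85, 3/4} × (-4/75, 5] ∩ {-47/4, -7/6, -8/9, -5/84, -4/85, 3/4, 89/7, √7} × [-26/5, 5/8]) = {-7/6, -4/85, 3/4} × [-4/75, 5/8]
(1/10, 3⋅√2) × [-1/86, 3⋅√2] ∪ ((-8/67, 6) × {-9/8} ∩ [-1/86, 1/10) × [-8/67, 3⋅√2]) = (1/10, 3⋅√2) × [-1/86, 3⋅√2]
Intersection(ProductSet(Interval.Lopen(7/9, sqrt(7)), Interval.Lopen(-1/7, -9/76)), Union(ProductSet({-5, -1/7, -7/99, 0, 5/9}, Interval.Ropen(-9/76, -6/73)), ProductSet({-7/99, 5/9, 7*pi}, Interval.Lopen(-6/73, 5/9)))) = EmptySet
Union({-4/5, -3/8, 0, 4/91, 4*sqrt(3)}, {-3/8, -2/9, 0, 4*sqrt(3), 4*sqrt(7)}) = {-4/5, -3/8, -2/9, 0, 4/91, 4*sqrt(3), 4*sqrt(7)}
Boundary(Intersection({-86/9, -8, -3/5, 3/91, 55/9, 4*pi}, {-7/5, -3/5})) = {-3/5}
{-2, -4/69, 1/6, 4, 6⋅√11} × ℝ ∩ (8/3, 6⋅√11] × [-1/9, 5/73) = {4, 6⋅√11} × [-1/9, 5/73)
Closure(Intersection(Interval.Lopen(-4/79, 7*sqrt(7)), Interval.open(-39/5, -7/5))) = EmptySet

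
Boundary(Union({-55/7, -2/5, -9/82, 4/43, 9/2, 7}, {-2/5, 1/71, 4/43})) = {-55/7, -2/5, -9/82, 1/71, 4/43, 9/2, 7}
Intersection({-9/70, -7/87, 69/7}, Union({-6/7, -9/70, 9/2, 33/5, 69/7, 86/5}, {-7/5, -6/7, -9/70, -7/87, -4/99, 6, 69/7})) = {-9/70, -7/87, 69/7}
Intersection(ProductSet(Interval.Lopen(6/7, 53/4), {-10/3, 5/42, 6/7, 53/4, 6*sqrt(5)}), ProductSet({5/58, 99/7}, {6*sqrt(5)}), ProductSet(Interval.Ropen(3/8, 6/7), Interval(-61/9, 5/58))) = EmptySet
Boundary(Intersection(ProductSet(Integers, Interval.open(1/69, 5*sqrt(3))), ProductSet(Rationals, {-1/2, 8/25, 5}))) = ProductSet(Integers, {8/25, 5})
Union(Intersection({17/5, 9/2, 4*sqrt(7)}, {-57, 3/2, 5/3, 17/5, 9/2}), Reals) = Reals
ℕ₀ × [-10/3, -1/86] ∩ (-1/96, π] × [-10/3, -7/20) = {0, 1, 2, 3} × [-10/3, -7/20)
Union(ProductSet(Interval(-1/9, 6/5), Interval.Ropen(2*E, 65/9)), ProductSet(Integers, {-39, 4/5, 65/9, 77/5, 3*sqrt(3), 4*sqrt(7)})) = Union(ProductSet(Integers, {-39, 4/5, 65/9, 77/5, 3*sqrt(3), 4*sqrt(7)}), ProductSet(Interval(-1/9, 6/5), Interval.Ropen(2*E, 65/9)))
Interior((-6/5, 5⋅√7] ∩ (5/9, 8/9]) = (5/9, 8/9)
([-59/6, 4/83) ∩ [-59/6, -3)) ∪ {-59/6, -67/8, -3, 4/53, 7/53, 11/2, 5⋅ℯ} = [-59/6, -3] ∪ {4/53, 7/53, 11/2, 5⋅ℯ}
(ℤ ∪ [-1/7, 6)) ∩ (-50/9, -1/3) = {-5, -4, …, -1}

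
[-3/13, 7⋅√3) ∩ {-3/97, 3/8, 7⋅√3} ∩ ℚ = {-3/97, 3/8}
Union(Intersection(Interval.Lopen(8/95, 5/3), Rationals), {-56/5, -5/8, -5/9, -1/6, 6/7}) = Union({-56/5, -5/8, -5/9, -1/6}, Intersection(Interval.Lopen(8/95, 5/3), Rationals))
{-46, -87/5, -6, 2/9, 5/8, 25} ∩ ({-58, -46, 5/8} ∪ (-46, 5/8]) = {-46, -87/5, -6, 2/9, 5/8}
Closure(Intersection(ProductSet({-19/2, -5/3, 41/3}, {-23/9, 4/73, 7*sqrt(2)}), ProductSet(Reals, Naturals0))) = EmptySet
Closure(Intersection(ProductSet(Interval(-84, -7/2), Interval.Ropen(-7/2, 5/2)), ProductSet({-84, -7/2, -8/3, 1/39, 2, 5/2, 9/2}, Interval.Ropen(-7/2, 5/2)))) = ProductSet({-84, -7/2}, Interval(-7/2, 5/2))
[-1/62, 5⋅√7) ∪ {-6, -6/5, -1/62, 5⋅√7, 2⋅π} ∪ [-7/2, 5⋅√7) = {-6} ∪ [-7/2, 5⋅√7]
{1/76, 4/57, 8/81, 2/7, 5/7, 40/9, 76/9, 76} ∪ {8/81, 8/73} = {1/76, 4/57, 8/81, 8/73, 2/7, 5/7, 40/9, 76/9, 76}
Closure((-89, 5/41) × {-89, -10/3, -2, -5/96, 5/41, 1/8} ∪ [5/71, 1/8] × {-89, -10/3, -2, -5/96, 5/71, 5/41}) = ([-89, 5/41] × {-89, -10/3, -2, -5/96, 5/41, 1/8}) ∪ ([5/71, 1/8] × {-89, -10/3, -2, -5/96, 5/71, 5/41})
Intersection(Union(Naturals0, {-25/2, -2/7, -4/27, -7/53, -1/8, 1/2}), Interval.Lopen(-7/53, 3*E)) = Union({-1/8, 1/2}, Range(0, 9, 1))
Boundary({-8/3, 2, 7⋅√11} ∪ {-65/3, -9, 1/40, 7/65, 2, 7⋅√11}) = {-65/3, -9, -8/3, 1/40, 7/65, 2, 7⋅√11}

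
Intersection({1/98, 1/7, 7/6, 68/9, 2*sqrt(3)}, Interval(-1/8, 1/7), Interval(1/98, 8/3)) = {1/98, 1/7}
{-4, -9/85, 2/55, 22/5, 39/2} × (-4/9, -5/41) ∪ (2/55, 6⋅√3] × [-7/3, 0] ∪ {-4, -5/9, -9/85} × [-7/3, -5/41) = ({-4, -5/9, -9/85} × [-7/3, -5/41)) ∪ ({-4, -9/85, 2/55, 22/5, 39/2} × (-4/9, -5/41)) ∪ ((2/55, 6⋅√3] × [-7/3, 0])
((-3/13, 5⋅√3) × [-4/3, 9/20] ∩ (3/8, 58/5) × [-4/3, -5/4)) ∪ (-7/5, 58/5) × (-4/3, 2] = ((-7/5, 58/5) × (-4/3, 2]) ∪ ((3/8, 5⋅√3) × [-4/3, -5/4))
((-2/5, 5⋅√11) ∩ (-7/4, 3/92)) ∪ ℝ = (-∞, ∞)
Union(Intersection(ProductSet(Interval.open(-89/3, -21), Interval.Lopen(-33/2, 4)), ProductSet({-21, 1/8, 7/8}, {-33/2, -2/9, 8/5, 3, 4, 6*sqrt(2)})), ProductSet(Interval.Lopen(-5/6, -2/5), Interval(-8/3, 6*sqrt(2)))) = ProductSet(Interval.Lopen(-5/6, -2/5), Interval(-8/3, 6*sqrt(2)))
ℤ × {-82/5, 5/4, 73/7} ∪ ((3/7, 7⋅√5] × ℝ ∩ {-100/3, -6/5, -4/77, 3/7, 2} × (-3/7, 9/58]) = (ℤ × {-82/5, 5/4, 73/7}) ∪ ({2} × (-3/7, 9/58])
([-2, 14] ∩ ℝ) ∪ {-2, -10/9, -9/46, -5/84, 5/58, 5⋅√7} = [-2, 14]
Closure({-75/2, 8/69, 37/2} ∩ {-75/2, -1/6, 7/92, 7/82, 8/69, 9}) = {-75/2, 8/69}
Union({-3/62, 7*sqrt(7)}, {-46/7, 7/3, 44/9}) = {-46/7, -3/62, 7/3, 44/9, 7*sqrt(7)}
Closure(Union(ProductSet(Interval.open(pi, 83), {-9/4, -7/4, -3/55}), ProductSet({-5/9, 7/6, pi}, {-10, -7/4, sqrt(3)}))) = Union(ProductSet({-5/9, 7/6, pi}, {-10, -7/4, sqrt(3)}), ProductSet(Interval(pi, 83), {-9/4, -7/4, -3/55}))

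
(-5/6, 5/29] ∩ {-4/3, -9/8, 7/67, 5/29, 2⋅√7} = {7/67, 5/29}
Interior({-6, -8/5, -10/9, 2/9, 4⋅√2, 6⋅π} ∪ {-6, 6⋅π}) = ∅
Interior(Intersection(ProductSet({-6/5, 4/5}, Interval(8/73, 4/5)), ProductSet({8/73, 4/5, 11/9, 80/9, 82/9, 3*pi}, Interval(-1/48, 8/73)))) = EmptySet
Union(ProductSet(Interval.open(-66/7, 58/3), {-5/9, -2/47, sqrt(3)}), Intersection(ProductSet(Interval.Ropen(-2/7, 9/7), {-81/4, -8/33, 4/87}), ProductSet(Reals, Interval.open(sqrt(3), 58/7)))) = ProductSet(Interval.open(-66/7, 58/3), {-5/9, -2/47, sqrt(3)})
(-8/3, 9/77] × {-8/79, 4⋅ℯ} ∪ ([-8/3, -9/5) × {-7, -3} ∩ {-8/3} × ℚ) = ({-8/3} × {-7, -3}) ∪ ((-8/3, 9/77] × {-8/79, 4⋅ℯ})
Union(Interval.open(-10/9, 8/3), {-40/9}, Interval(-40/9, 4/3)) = Interval.Ropen(-40/9, 8/3)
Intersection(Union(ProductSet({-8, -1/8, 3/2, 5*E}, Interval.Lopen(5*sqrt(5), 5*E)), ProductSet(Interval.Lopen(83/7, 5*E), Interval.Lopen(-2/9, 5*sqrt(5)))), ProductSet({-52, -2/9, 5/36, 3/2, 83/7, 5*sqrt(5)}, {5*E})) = ProductSet({3/2}, {5*E})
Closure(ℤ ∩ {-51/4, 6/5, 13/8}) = ∅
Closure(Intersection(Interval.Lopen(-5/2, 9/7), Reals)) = Interval(-5/2, 9/7)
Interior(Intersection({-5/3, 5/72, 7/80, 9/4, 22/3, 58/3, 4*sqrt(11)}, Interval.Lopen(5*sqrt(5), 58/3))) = EmptySet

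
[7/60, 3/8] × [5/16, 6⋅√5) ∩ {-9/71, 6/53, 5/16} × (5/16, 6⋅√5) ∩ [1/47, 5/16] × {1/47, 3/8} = {5/16} × {3/8}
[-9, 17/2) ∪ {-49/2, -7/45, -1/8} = {-49/2} ∪ [-9, 17/2)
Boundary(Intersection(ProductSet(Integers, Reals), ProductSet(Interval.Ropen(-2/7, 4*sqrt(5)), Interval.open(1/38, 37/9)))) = ProductSet(Range(0, 9, 1), Interval(1/38, 37/9))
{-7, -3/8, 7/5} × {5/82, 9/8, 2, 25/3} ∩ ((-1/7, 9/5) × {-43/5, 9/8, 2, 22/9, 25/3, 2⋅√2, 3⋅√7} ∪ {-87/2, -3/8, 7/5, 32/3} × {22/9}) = {7/5} × {9/8, 2, 25/3}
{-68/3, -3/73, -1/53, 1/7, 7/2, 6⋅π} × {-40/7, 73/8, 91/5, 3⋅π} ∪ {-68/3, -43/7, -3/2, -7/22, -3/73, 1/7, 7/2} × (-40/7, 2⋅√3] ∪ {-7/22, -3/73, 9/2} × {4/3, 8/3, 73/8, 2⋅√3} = ({-7/22, -3/73, 9/2} × {4/3, 8/3, 73/8, 2⋅√3}) ∪ ({-68/3, -3/73, -1/53, 1/7, 7/2, 6⋅π} × {-40/7, 73/8, 91/5, 3⋅π}) ∪ ({-68/3, -43/7, -3/2, -7/22, -3/73, 1/7, 7/2} × (-40/7, 2⋅√3])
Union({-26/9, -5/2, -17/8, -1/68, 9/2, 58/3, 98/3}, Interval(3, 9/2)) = Union({-26/9, -5/2, -17/8, -1/68, 58/3, 98/3}, Interval(3, 9/2))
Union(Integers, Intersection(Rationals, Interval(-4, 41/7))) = Union(Integers, Intersection(Interval(-4, 41/7), Rationals))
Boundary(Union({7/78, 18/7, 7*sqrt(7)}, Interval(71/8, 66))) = {7/78, 18/7, 71/8, 66}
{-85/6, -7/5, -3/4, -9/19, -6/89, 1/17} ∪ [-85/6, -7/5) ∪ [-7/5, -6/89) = [-85/6, -6/89] ∪ {1/17}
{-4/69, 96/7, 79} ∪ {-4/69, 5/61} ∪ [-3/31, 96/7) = [-3/31, 96/7] ∪ {79}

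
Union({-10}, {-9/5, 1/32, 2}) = {-10, -9/5, 1/32, 2}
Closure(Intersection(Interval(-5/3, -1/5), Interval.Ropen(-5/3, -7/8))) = Interval(-5/3, -7/8)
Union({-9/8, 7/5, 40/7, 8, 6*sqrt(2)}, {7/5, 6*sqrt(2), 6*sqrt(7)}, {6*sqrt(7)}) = {-9/8, 7/5, 40/7, 8, 6*sqrt(2), 6*sqrt(7)}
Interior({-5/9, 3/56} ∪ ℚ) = ∅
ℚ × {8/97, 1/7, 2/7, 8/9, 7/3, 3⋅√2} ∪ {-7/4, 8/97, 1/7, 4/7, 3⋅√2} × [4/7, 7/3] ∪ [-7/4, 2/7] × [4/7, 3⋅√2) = (ℚ × {8/97, 1/7, 2/7, 8/9, 7/3, 3⋅√2}) ∪ ([-7/4, 2/7] × [4/7, 3⋅√2)) ∪ ({-7/4, 8/97, 1/7, 4/7, 3⋅√2} × [4/7, 7/3])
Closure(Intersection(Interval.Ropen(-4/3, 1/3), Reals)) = Interval(-4/3, 1/3)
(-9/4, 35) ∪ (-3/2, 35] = (-9/4, 35]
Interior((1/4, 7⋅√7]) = (1/4, 7⋅√7)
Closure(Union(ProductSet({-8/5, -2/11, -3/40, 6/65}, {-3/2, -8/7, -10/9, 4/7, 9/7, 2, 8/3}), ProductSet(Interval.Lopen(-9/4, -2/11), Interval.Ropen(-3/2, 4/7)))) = Union(ProductSet({-9/4, -2/11}, Interval(-3/2, 4/7)), ProductSet({-8/5, -2/11, -3/40, 6/65}, {-3/2, -8/7, -10/9, 4/7, 9/7, 2, 8/3}), ProductSet(Interval(-9/4, -2/11), {-3/2, 4/7}), ProductSet(Interval.Lopen(-9/4, -2/11), Interval.Ropen(-3/2, 4/7)))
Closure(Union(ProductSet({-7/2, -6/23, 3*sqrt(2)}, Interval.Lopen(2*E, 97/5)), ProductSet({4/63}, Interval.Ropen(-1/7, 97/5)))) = Union(ProductSet({4/63}, Interval(-1/7, 97/5)), ProductSet({-7/2, -6/23, 3*sqrt(2)}, Interval(2*E, 97/5)))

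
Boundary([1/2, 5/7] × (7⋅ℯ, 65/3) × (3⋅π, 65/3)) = ([1/2, 5/7] × [7⋅ℯ, 65/3] × {65/3, 3⋅π}) ∪ ((({1/2, 5/7} × [7⋅ℯ, 65/3]) ∪ ([1/2, 5/7] × {65/3, 7⋅ℯ})) × [3⋅π, 65/3])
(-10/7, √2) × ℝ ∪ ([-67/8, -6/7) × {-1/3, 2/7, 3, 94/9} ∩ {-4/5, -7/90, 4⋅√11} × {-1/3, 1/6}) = (-10/7, √2) × ℝ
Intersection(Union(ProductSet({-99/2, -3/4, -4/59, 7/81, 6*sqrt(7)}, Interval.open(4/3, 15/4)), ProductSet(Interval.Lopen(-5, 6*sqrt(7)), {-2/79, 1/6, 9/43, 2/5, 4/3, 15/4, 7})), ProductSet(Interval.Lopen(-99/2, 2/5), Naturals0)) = Union(ProductSet({-3/4, -4/59, 7/81}, Range(2, 4, 1)), ProductSet(Interval.Lopen(-5, 2/5), {7}))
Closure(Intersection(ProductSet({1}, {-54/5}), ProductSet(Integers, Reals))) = ProductSet({1}, {-54/5})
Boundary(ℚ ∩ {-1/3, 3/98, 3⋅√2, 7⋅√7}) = {-1/3, 3/98}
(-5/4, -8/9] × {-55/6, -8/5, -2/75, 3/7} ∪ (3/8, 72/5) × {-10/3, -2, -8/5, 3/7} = ((-5/4, -8/9] × {-55/6, -8/5, -2/75, 3/7}) ∪ ((3/8, 72/5) × {-10/3, -2, -8/5, 3/7})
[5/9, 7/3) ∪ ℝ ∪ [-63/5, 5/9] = (-∞, ∞)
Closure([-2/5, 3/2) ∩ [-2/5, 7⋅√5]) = [-2/5, 3/2]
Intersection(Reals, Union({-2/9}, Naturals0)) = Union({-2/9}, Naturals0)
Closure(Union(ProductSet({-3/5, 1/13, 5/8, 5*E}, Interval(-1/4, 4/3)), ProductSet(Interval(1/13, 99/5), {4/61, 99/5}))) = Union(ProductSet({-3/5, 1/13, 5/8, 5*E}, Interval(-1/4, 4/3)), ProductSet(Interval(1/13, 99/5), {4/61, 99/5}))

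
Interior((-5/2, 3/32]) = (-5/2, 3/32)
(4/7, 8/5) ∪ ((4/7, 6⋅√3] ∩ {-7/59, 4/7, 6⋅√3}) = (4/7, 8/5) ∪ {6⋅√3}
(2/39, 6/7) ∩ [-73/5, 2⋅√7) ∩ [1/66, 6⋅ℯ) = (2/39, 6/7)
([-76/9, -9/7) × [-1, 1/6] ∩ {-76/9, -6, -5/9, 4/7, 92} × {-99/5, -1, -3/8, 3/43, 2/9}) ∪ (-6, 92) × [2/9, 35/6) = ({-76/9, -6} × {-1, -3/8, 3/43}) ∪ ((-6, 92) × [2/9, 35/6))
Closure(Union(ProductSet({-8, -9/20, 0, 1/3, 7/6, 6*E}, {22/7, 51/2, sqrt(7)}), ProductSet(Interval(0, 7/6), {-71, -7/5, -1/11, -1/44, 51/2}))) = Union(ProductSet({-8, -9/20, 0, 1/3, 7/6, 6*E}, {22/7, 51/2, sqrt(7)}), ProductSet(Interval(0, 7/6), {-71, -7/5, -1/11, -1/44, 51/2}))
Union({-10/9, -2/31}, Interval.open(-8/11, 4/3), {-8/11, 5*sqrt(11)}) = Union({-10/9, 5*sqrt(11)}, Interval.Ropen(-8/11, 4/3))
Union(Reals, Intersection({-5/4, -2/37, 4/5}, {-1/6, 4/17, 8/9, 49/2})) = Reals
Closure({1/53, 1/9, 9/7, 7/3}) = {1/53, 1/9, 9/7, 7/3}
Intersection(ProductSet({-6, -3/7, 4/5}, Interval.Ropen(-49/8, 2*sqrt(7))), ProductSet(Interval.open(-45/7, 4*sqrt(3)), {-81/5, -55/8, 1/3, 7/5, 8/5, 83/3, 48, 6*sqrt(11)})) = ProductSet({-6, -3/7, 4/5}, {1/3, 7/5, 8/5})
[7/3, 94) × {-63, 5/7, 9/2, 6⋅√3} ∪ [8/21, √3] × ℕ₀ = ([8/21, √3] × ℕ₀) ∪ ([7/3, 94) × {-63, 5/7, 9/2, 6⋅√3})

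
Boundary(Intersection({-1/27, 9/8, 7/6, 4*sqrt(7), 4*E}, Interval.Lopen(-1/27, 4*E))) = {9/8, 7/6, 4*sqrt(7), 4*E}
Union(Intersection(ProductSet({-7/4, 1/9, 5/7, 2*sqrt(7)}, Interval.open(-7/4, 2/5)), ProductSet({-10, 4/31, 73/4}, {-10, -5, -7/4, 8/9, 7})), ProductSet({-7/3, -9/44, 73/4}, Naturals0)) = ProductSet({-7/3, -9/44, 73/4}, Naturals0)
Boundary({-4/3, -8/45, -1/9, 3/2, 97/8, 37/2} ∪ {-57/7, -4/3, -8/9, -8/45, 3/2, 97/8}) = {-57/7, -4/3, -8/9, -8/45, -1/9, 3/2, 97/8, 37/2}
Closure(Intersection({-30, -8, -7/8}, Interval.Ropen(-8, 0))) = {-8, -7/8}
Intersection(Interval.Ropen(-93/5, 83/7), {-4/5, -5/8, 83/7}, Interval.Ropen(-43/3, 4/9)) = {-4/5, -5/8}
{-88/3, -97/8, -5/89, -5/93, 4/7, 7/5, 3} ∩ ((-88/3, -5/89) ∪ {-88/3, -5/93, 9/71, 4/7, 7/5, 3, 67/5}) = {-88/3, -97/8, -5/93, 4/7, 7/5, 3}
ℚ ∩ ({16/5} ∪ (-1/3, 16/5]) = ℚ ∩ (-1/3, 16/5]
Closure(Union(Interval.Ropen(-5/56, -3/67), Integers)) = Union(Integers, Interval(-5/56, -3/67))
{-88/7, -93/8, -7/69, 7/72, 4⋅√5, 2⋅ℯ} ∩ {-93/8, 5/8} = {-93/8}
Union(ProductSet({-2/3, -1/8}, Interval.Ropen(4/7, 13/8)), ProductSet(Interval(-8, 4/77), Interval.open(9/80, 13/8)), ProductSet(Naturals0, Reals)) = Union(ProductSet(Interval(-8, 4/77), Interval.open(9/80, 13/8)), ProductSet(Naturals0, Reals))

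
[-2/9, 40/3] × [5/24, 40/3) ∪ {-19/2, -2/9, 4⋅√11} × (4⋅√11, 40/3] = ([-2/9, 40/3] × [5/24, 40/3)) ∪ ({-19/2, -2/9, 4⋅√11} × (4⋅√11, 40/3])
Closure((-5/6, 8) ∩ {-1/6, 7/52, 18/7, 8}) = {-1/6, 7/52, 18/7}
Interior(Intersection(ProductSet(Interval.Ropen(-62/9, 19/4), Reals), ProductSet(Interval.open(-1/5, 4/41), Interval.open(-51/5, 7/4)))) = ProductSet(Interval.open(-1/5, 4/41), Interval.open(-51/5, 7/4))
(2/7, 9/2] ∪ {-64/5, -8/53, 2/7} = {-64/5, -8/53} ∪ [2/7, 9/2]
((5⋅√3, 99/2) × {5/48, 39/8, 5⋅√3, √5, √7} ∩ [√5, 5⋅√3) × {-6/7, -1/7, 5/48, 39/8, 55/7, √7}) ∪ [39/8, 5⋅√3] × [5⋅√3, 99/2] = [39/8, 5⋅√3] × [5⋅√3, 99/2]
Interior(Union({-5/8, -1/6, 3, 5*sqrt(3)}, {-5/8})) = EmptySet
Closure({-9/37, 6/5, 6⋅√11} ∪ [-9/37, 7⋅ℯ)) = [-9/37, 7⋅ℯ] ∪ {6⋅√11}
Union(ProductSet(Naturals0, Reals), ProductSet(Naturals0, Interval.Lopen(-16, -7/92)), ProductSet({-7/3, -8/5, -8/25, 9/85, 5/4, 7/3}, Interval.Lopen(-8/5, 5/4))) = Union(ProductSet({-7/3, -8/5, -8/25, 9/85, 5/4, 7/3}, Interval.Lopen(-8/5, 5/4)), ProductSet(Naturals0, Interval(-oo, oo)))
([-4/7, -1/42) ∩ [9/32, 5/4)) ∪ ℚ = ℚ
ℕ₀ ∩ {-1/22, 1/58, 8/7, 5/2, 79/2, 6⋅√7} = ∅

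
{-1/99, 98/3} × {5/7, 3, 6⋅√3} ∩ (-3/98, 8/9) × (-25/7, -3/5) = ∅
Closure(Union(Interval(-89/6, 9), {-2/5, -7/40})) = Interval(-89/6, 9)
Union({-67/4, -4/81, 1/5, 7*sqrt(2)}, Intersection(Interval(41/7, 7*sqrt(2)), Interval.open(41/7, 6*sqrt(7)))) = Union({-67/4, -4/81, 1/5}, Interval.Lopen(41/7, 7*sqrt(2)))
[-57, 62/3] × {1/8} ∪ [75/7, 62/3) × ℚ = ([75/7, 62/3) × ℚ) ∪ ([-57, 62/3] × {1/8})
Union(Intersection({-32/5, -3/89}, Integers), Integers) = Integers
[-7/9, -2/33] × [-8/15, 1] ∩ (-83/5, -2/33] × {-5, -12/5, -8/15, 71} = [-7/9, -2/33] × {-8/15}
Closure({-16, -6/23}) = {-16, -6/23}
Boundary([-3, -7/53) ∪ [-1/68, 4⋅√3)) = {-3, -7/53, -1/68, 4⋅√3}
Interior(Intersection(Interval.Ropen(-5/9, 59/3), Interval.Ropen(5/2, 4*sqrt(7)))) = Interval.open(5/2, 4*sqrt(7))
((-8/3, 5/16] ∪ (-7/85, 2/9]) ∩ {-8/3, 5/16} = {5/16}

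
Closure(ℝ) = ℝ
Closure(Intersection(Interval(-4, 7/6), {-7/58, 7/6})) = {-7/58, 7/6}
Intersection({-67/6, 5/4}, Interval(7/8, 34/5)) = {5/4}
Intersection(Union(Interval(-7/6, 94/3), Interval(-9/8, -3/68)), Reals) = Interval(-7/6, 94/3)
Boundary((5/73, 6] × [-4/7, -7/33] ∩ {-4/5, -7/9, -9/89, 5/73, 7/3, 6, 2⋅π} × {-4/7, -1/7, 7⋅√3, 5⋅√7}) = {7/3, 6} × {-4/7}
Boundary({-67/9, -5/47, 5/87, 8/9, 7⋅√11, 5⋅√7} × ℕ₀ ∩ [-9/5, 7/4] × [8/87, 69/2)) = {-5/47, 5/87, 8/9} × {1, 2, …, 34}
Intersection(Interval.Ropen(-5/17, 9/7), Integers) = Range(0, 2, 1)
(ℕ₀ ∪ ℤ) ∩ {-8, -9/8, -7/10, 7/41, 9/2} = {-8}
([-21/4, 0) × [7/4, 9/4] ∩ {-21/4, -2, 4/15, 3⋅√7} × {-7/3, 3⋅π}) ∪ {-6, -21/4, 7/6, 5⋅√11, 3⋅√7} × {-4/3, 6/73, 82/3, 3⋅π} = {-6, -21/4, 7/6, 5⋅√11, 3⋅√7} × {-4/3, 6/73, 82/3, 3⋅π}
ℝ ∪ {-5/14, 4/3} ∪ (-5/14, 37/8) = (-∞, ∞)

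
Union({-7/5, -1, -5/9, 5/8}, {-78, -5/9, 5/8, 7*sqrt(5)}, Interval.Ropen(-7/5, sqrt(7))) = Union({-78, 7*sqrt(5)}, Interval.Ropen(-7/5, sqrt(7)))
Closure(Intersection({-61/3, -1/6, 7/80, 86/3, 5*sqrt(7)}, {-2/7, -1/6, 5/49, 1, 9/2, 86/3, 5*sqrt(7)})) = {-1/6, 86/3, 5*sqrt(7)}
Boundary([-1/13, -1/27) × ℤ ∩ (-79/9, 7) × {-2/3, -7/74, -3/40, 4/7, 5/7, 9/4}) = ∅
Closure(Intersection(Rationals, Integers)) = Integers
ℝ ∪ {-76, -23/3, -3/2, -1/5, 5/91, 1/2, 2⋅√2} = ℝ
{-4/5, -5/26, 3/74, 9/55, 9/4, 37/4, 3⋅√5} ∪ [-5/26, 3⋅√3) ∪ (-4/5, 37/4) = [-4/5, 37/4]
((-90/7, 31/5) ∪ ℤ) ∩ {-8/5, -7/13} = {-8/5, -7/13}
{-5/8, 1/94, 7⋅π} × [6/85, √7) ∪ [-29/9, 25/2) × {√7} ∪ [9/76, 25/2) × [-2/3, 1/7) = ([-29/9, 25/2) × {√7}) ∪ ([9/76, 25/2) × [-2/3, 1/7)) ∪ ({-5/8, 1/94, 7⋅π} × [6/85, √7))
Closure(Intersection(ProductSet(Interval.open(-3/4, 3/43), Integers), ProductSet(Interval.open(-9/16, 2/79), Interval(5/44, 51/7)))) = ProductSet(Interval(-9/16, 2/79), Range(1, 8, 1))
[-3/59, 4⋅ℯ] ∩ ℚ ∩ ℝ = ℚ ∩ [-3/59, 4⋅ℯ]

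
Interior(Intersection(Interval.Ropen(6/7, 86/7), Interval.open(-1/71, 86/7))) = Interval.open(6/7, 86/7)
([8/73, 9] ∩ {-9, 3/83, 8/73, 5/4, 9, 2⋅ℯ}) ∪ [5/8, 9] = {8/73} ∪ [5/8, 9]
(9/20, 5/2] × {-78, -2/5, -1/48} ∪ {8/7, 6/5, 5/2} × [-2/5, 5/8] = ({8/7, 6/5, 5/2} × [-2/5, 5/8]) ∪ ((9/20, 5/2] × {-78, -2/5, -1/48})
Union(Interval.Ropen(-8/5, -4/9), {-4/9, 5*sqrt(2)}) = Union({5*sqrt(2)}, Interval(-8/5, -4/9))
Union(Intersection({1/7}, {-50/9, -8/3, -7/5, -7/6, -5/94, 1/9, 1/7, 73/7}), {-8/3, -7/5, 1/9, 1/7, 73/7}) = {-8/3, -7/5, 1/9, 1/7, 73/7}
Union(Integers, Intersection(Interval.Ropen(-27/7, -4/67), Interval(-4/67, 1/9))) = Integers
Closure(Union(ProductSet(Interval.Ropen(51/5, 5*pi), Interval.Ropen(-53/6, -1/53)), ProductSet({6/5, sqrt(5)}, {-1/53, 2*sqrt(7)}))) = Union(ProductSet({6/5, sqrt(5)}, {-1/53, 2*sqrt(7)}), ProductSet({51/5, 5*pi}, Interval(-53/6, -1/53)), ProductSet(Interval(51/5, 5*pi), {-53/6, -1/53}), ProductSet(Interval.Ropen(51/5, 5*pi), Interval.Ropen(-53/6, -1/53)))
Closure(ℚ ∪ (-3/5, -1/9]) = ℚ ∪ (-∞, ∞)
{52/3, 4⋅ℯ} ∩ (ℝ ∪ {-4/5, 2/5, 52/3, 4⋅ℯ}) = {52/3, 4⋅ℯ}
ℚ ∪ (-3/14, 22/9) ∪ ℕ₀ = ℚ ∪ [-3/14, 22/9]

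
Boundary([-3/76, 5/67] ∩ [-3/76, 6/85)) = {-3/76, 6/85}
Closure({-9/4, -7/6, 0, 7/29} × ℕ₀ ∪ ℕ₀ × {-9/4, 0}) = (ℕ₀ × {-9/4, 0}) ∪ ({-9/4, -7/6, 0, 7/29} × ℕ₀)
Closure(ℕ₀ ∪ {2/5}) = ℕ₀ ∪ {2/5}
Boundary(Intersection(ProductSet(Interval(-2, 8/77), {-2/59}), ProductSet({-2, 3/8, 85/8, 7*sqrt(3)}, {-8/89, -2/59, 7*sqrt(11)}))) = ProductSet({-2}, {-2/59})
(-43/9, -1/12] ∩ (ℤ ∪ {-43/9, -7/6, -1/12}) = {-4, -3, -2, -1} ∪ {-7/6, -1/12}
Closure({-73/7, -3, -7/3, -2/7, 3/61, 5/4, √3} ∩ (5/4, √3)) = ∅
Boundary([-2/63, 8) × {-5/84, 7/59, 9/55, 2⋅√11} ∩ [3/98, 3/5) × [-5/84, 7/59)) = [3/98, 3/5] × {-5/84}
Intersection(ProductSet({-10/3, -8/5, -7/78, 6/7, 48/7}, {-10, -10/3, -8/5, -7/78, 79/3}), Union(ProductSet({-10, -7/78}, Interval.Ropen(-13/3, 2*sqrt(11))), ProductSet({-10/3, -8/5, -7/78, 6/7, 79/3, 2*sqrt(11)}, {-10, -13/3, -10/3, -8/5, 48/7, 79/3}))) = Union(ProductSet({-7/78}, {-10/3, -8/5, -7/78}), ProductSet({-10/3, -8/5, -7/78, 6/7}, {-10, -10/3, -8/5, 79/3}))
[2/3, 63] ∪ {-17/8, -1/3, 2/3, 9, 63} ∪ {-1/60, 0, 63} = {-17/8, -1/3, -1/60, 0} ∪ [2/3, 63]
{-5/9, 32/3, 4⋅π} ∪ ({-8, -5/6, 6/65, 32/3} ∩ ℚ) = {-8, -5/6, -5/9, 6/65, 32/3, 4⋅π}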